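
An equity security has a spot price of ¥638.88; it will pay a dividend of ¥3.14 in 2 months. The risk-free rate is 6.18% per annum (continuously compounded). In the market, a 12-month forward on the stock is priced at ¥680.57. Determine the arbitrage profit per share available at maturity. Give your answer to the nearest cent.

PV(dividends) I = 3.14·e^(−0.0618·2/12) = 3.1078
Fair forward F* = (S − I)·e^(rT) = (638.88 − 3.1078)·e^0.061800 = 635.7722 × 1.063750 = 676.3027
Market ¥680.57 > fair 676.3027: forward overpriced → cash-and-carry (borrow at r, buy the stock and collect the dividends, short the forward).
Profit at T = |F_mkt − F*| = |680.57 − 676.3027| = ¥4.27 per share

¥4.27 per share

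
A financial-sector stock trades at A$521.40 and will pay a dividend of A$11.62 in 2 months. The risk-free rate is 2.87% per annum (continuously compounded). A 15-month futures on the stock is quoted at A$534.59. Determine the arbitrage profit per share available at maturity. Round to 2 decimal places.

PV(dividends) I = 11.62·e^(−0.0287·2/12) = 11.5646
Fair futures F* = (S − I)·e^(rT) = (521.40 − 11.5646)·e^0.035875 = 509.8354 × 1.036526 = 528.4576
Market A$534.59 > fair 528.4576: forward overpriced → cash-and-carry (borrow at r, buy the stock and collect the dividends, short the forward).
Profit at T = |F_mkt − F*| = |534.59 − 528.4576| = A$6.13 per share

A$6.13 per share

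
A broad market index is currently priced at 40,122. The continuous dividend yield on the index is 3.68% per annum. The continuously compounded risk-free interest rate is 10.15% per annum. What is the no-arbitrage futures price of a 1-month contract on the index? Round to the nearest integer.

40,339

F = S·e^((r − q)T) = 40122 · e^((0.1015 − 0.0368) × 1/12)
= 40122 · e^0.005392 = 40122 × 1.005407
F = 40,339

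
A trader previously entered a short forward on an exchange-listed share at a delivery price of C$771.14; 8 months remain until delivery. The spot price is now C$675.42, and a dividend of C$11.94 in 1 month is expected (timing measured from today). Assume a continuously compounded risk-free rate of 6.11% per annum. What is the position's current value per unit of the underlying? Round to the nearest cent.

C$76.82

PV(remaining dividends) I = 11.94·e^(−0.0611·1/12) = 11.8794
Current forward F = (S − I)·e^(rT) = (675.42 − 11.8794)·e^(0.0611·8/12) = 663.5406 × 1.041574 = 691.1266
Value (long) = (F − K)·e^(−rT) = (691.1266 − 771.14) × 0.960085 = -76.8197
Short position value = −(long value) = C$76.82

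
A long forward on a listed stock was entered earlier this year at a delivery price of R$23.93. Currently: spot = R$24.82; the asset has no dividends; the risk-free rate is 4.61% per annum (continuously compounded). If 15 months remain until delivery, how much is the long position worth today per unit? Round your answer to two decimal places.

R$2.23

Current fair forward for the remaining 15 months: F = S·e^(r·T), r = 0.0461
F = 24.82 · e^(0.0461 × 15/12) = 24.82 × 1.059318 = 26.2923
Value of long forward = (F − K)·e^(−rT) = (26.2923 − 23.93) · e^(−0.0461·15/12)
= 2.3623 × 0.944004 = 2.23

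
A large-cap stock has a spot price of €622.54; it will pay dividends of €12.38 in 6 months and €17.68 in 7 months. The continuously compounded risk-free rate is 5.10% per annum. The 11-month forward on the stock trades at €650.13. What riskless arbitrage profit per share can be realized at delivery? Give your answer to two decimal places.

€28.42 per share

PV(dividends) I = 12.38·e^(−0.0510·6/12) + 17.68·e^(−0.0510·7/12) = 29.2301
Fair forward F* = (S − I)·e^(rT) = (622.54 − 29.2301)·e^0.046750 = 593.3099 × 1.047860 = 621.7057
Market €650.13 > fair 621.7057: forward overpriced → cash-and-carry (borrow at r, buy the stock and collect the dividends, short the forward).
Profit at T = |F_mkt − F*| = |650.13 − 621.7057| = €28.42 per share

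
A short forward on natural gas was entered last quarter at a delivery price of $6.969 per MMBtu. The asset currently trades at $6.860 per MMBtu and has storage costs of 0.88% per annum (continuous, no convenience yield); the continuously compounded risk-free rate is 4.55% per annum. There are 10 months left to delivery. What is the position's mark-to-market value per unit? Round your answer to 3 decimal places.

Current fair forward for the remaining 10 months: F = S·e^((r + u)·T), (r + u) = 0.0455 + 0.0088 = 0.0543
F = 6.860 · e^(0.0543 × 10/12) = 6.860 × 1.046289 = 7.1775
Value of long forward = (F − K)·e^(−rT) = (7.1775 − 6.969) · e^(−0.0455·10/12)
= 0.2085 × 0.962793 = 0.201
Short position value = −(long value) = -$0.201

-$0.201 per MMBtu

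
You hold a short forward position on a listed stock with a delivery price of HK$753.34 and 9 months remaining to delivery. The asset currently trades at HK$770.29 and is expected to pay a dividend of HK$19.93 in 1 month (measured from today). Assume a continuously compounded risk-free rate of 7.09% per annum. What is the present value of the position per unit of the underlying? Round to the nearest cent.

PV(remaining dividends) I = 19.93·e^(−0.0709·1/12) = 19.8126
Current forward F = (S − I)·e^(rT) = (770.29 − 19.8126)·e^(0.0709·9/12) = 750.4774 × 1.054614 = 791.4640
Value (long) = (F − K)·e^(−rT) = (791.4640 − 753.34) × 0.948214 = 36.1497
Short position value = −(long value) = -HK$36.15

-HK$36.15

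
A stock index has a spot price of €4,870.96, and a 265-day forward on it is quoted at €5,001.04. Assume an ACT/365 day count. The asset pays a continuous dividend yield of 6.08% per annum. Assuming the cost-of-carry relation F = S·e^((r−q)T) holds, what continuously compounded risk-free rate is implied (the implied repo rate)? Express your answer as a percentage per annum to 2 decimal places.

From F = S·e^((r−q)T): (r − q) = ln(F/S)/T
ln(5001.04/4870.96) = ln(1.026705) = 0.026355
(r − q) = 0.026355 / (265/365) = 0.036300
r = ln(F/S)/T + q = 0.036300 + 0.0608 = 0.097100
r = 9.71%

9.71%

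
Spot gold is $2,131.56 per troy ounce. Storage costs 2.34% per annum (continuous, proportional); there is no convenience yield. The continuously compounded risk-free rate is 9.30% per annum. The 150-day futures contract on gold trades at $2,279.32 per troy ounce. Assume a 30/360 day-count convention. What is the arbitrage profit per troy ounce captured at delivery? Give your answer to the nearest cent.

Fair futures: F* = S·e^(carry·T), with carry = (r + u) = 0.0930 + 0.0234 = 0.1164
F* = 2131.56 · e^(0.1164 × 150/360) = 2131.56 · e^0.04850000 = 2131.56 × 1.04969537 = $2237.4887
Market $2279.32 > fair $2237.4887: forward overpriced → cash-and-carry (buy spot, short the forward).
At maturity, profit = |F_mkt − F*| = |2279.32 − 2237.4887| = $41.83 per troy ounce

$41.83 per troy ounce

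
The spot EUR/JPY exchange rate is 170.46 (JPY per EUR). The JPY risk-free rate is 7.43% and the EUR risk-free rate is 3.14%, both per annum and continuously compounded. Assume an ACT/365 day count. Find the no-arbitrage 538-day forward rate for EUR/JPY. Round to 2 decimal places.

F = S·e^((r_JPY − r_EUR)T) = 170.46 · e^((0.0743 − 0.0314) × 538/365)
= 170.46 · e^0.063233 = 170.46 × 1.065275
F = 181.59 JPY per EUR

181.59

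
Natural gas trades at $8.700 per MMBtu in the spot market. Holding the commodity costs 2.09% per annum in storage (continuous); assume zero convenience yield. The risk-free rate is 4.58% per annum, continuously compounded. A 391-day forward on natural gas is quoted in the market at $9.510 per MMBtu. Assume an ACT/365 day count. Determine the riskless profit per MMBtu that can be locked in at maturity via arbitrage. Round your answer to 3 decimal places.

Fair forward: F* = S·e^(carry·T), with carry = (r + u) = 0.0458 + 0.0209 = 0.0667
F* = 8.700 · e^(0.0667 × 391/365) = 8.700 · e^0.071451 = 8.700 × 1.074066 = $9.3444
Market $9.510 > fair $9.3444: forward overpriced → cash-and-carry (buy spot, short the forward).
At maturity, profit = |F_mkt − F*| = |9.510 − 9.3444| = $0.166 per MMBtu

$0.166 per MMBtu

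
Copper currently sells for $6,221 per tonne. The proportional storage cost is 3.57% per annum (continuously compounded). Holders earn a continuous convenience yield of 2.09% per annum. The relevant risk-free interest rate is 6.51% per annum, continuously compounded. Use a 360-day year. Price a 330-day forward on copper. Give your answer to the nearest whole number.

Net carry = r + u − y = 0.0651 + 0.0357 − 0.0209 = 0.0799
F = S·e^((r+u−y)T) = 6221 · e^(0.0799 × 330/360) = 6221 · e^0.073242
= 6221 × 1.075991 = $6,694 per tonne

$6,694 per tonne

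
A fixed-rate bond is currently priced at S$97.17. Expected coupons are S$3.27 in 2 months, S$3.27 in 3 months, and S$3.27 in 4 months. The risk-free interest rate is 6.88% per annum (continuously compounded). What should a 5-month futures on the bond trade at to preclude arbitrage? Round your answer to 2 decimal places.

PV(coupons) I = 3.27·e^(−0.0688·2/12) + 3.27·e^(−0.0688·3/12) + 3.27·e^(−0.0688·4/12)
I = 3.2327 + 3.2142 + 3.1959 = 9.6428
F = (S − I)·e^(rT) = (97.17 − 9.6428) · e^(0.0688·5/12)
= 87.5272 · e^0.028667 = 87.5272 × 1.029082 = S$90.07

S$90.07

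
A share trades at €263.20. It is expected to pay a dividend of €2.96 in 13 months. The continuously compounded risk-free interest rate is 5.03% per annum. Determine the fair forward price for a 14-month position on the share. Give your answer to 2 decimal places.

€276.14

PV(dividends) I = 2.96·e^(−0.0503·13/12)
I = 2.8030
F = (S − I)·e^(rT) = (263.20 − 2.8030) · e^(0.0503·14/12)
= 260.3970 · e^0.058683 = 260.3970 × 1.060439 = €276.14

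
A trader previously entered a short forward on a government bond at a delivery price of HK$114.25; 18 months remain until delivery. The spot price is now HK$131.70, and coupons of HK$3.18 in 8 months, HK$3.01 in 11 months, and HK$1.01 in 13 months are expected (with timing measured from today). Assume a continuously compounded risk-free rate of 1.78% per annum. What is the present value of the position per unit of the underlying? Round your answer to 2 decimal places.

PV(remaining coupons) I = 3.18·e^(−0.0178·8/12) + 3.01·e^(−0.0178·11/12) + 1.01·e^(−0.0178·13/12) = 7.0945
Current forward F = (S − I)·e^(rT) = (131.70 − 7.0945)·e^(0.0178·18/12) = 124.6055 × 1.027060 = 127.9773
Value (long) = (F − K)·e^(−rT) = (127.9773 − 114.25) × 0.973653 = 13.3656
Short position value = −(long value) = -HK$13.37

-HK$13.37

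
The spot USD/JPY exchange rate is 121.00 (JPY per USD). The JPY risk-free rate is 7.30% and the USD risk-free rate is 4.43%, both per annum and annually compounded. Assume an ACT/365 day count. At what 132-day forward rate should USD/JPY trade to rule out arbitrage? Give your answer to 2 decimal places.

122.19

By covered interest parity, F = S · (1+r_JPY)^T / (1+r_USD)^T
= 121.00 × 1.025808 / 1.015800 = 121.00 × 1.009852
F = 122.19 JPY per USD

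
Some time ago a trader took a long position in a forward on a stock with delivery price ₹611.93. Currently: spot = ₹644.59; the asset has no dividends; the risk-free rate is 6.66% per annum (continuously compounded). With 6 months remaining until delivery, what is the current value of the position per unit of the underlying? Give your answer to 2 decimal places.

₹52.70

Current fair forward for the remaining 6 months: F = S·e^(r·T), r = 0.0666
F = 644.59 · e^(0.0666 × 6/12) = 644.59 × 1.033861 = 666.4165
Value of long forward = (F − K)·e^(−rT) = (666.4165 − 611.93) · e^(−0.0666·6/12)
= 54.4865 × 0.967248 = 52.70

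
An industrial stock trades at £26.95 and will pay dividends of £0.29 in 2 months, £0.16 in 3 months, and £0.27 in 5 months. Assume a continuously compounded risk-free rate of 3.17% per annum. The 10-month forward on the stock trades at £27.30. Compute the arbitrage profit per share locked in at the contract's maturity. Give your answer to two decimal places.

PV(dividends) I = 0.29·e^(−0.0317·2/12) + 0.16·e^(−0.0317·3/12) + 0.27·e^(−0.0317·5/12) = 0.7137
Fair forward F* = (S − I)·e^(rT) = (26.95 − 0.7137)·e^0.026417 = 26.2363 × 1.026769 = 26.9386
Market £27.30 > fair 26.9386: forward overpriced → cash-and-carry (borrow at r, buy the stock and collect the dividends, short the forward).
Profit at T = |F_mkt − F*| = |27.30 − 26.9386| = £0.36 per share

£0.36 per share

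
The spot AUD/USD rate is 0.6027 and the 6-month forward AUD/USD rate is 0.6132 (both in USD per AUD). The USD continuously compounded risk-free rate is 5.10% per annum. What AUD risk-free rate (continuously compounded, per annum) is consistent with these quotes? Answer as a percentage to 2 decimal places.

F = S·e^((r_USD − r_AUD)T) ⇒ r_AUD = r_USD − ln(F/S)/T
ln(0.6132/0.6027) = 0.017272; /(6/12) = 0.034544
r_AUD = 0.0510 − 0.034544 = 0.016456
r_AUD = 1.65%

1.65%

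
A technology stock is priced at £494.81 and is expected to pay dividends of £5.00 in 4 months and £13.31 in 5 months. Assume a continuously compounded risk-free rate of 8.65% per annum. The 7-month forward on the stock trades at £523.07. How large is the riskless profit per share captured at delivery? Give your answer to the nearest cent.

£21.26 per share

PV(dividends) I = 5.00·e^(−0.0865·4/12) + 13.31·e^(−0.0865·5/12) = 17.6967
Fair forward F* = (S − I)·e^(rT) = (494.81 − 17.6967)·e^0.050458 = 477.1133 × 1.051753 = 501.8053
Market £523.07 > fair 501.8053: forward overpriced → cash-and-carry (borrow at r, buy the stock and collect the dividends, short the forward).
Profit at T = |F_mkt − F*| = |523.07 − 501.8053| = £21.26 per share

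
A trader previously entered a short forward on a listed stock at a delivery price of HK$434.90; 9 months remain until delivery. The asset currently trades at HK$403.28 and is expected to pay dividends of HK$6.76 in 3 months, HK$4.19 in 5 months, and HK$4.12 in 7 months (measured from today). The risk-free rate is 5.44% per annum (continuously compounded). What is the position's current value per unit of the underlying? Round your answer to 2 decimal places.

HK$28.99

PV(remaining dividends) I = 6.76·e^(−0.0544·3/12) + 4.19·e^(−0.0544·5/12) + 4.12·e^(−0.0544·7/12) = 14.7561
Current forward F = (S − I)·e^(rT) = (403.28 − 14.7561)·e^(0.0544·9/12) = 388.5239 × 1.041644 = 404.7036
Value (long) = (F − K)·e^(−rT) = (404.7036 − 434.90) × 0.960021 = -28.9892
Short position value = −(long value) = HK$28.99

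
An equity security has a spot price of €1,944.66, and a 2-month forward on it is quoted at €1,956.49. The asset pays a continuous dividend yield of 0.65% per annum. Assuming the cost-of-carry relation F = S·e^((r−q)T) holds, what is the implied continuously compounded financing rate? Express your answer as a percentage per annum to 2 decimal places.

4.29%

From F = S·e^((r−q)T): (r − q) = ln(F/S)/T
ln(1956.49/1944.66) = ln(1.006083) = 0.006065
(r − q) = 0.006065 / (2/12) = 0.036390
r = ln(F/S)/T + q = 0.036390 + 0.0065 = 0.042890
r = 4.29%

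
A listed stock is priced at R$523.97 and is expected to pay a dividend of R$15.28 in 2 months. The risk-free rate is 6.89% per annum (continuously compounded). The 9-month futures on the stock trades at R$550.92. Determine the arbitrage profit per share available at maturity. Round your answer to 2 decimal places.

R$15.07 per share

PV(dividends) I = 15.28·e^(−0.0689·2/12) = 15.1055
Fair futures F* = (S − I)·e^(rT) = (523.97 − 15.1055)·e^0.051675 = 508.8645 × 1.053033 = 535.8511
Market R$550.92 > fair 535.8511: forward overpriced → cash-and-carry (borrow at r, buy the stock and collect the dividends, short the forward).
Profit at T = |F_mkt − F*| = |550.92 − 535.8511| = R$15.07 per share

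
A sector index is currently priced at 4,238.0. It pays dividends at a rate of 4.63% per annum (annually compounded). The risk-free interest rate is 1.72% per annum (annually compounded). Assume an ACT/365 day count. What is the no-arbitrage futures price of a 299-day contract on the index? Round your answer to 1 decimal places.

4,141.2

F = S · (1+r)^T / (1+q)^T
= 4238.0 × 1.014068 / 1.037772 = 4238.0 × 0.977159
F = 4,141.2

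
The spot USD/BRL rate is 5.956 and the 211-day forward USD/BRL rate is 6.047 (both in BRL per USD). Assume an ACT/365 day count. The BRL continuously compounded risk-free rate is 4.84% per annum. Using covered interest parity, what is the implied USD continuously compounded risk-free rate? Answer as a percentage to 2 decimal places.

F = S·e^((r_BRL − r_USD)T) ⇒ r_USD = r_BRL − ln(F/S)/T
ln(6.047/5.956) = 0.015163; /(211/365) = 0.026230
r_USD = 0.0484 − 0.026230 = 0.022170
r_USD = 2.22%

2.22%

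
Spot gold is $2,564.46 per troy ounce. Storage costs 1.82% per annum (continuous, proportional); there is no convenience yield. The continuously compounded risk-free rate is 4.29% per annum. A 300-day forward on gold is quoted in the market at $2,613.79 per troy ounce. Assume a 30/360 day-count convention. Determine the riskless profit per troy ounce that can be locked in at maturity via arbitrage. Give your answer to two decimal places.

Fair forward: F* = S·e^(carry·T), with carry = (r + u) = 0.0429 + 0.0182 = 0.0611
F* = 2564.46 · e^(0.0611 × 300/360) = 2564.46 · e^0.05091667 = 2564.46 × 1.05223521 = $2698.4151
Market $2613.79 < fair $2698.4151: forward underpriced → reverse cash-and-carry (short spot, go long the forward).
At maturity, profit = |F_mkt − F*| = |2613.79 − 2698.4151| = $84.63 per troy ounce

$84.63 per troy ounce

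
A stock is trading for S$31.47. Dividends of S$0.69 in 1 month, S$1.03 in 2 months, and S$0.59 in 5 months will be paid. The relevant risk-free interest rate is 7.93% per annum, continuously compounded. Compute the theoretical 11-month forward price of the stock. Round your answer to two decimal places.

S$31.40

PV(dividends) I = 0.69·e^(−0.0793·1/12) + 1.03·e^(−0.0793·2/12) + 0.59·e^(−0.0793·5/12)
I = 0.6855 + 1.0165 + 0.5708 = 2.2728
F = (S − I)·e^(rT) = (31.47 − 2.2728) · e^(0.0793·11/12)
= 29.1972 · e^0.072692 = 29.1972 × 1.075399 = S$31.40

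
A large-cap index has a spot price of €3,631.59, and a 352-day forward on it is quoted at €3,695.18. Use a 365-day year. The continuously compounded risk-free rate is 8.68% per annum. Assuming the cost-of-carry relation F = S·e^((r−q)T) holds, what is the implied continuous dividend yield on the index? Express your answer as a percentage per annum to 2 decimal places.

6.88%

From F = S·e^((r−q)T): (r − q) = ln(F/S)/T
ln(3695.18/3631.59) = ln(1.017510) = 0.017358
(r − q) = 0.017358 / (352/365) = 0.017999
q = r − ln(F/S)/T = 0.0868 − 0.017999 = 0.068801
q = 6.88%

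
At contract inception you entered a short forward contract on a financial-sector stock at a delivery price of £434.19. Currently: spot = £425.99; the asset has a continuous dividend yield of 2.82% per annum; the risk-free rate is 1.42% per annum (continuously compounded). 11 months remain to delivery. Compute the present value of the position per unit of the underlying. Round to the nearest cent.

£13.46

Current fair forward for the remaining 11 months: F = S·e^((r − q)·T), (r − q) = 0.0142 − 0.0282 = -0.0140
F = 425.99 · e^(-0.0140 × 11/12) = 425.99 × 0.987249 = 420.5582
Value of long forward = (F − K)·e^(−rT) = (420.5582 − 434.19) · e^(−0.0142·11/12)
= -13.6318 × 0.987068 = -13.46
Short position value = −(long value) = £13.46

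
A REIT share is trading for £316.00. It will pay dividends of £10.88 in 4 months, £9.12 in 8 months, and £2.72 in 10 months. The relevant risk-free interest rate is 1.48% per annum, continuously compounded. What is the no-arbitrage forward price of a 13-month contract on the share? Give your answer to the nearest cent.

PV(dividends) I = 10.88·e^(−0.0148·4/12) + 9.12·e^(−0.0148·8/12) + 2.72·e^(−0.0148·10/12)
I = 10.8265 + 9.0305 + 2.6867 = 22.5437
F = (S − I)·e^(rT) = (316.00 − 22.5437) · e^(0.0148·13/12)
= 293.4563 · e^0.016033 = 293.4563 × 1.016162 = £298.20

£298.20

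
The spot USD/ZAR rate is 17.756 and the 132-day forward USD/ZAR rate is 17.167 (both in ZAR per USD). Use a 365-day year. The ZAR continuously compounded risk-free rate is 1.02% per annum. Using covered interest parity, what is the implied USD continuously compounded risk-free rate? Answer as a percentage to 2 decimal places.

F = S·e^((r_ZAR − r_USD)T) ⇒ r_USD = r_ZAR − ln(F/S)/T
ln(17.167/17.756) = -0.033735; /(132/365) = -0.093282
r_USD = 0.0102 + 0.093282 = 0.103482
r_USD = 10.35%

10.35%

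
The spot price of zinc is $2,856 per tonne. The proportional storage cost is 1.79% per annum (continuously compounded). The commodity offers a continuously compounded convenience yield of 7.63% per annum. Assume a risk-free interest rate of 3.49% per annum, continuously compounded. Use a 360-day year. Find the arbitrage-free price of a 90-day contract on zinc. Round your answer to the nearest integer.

Net carry = r + u − y = 0.0349 + 0.0179 − 0.0763 = -0.0235
F = S·e^((r+u−y)T) = 2856 · e^(-0.0235 × 90/360) = 2856 · e^-0.005875
= 2856 × 0.994142 = $2,839 per tonne

$2,839 per tonne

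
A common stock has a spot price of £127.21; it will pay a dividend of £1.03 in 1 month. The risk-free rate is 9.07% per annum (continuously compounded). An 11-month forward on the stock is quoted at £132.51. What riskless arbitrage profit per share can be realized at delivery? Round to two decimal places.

PV(dividends) I = 1.03·e^(−0.0907·1/12) = 1.0222
Fair forward F* = (S − I)·e^(rT) = (127.21 − 1.0222)·e^0.083142 = 126.1878 × 1.086696 = 137.1278
Market £132.51 < fair 137.1278: forward underpriced → reverse cash-and-carry (short the stock, invest proceeds at r, pay the dividends, go long the forward).
Profit at T = |F_mkt − F*| = |132.51 − 137.1278| = £4.62 per share

£4.62 per share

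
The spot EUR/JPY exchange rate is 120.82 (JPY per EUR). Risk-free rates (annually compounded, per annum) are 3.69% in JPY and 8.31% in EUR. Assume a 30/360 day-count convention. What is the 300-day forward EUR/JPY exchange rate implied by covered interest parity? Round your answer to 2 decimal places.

116.51

By covered interest parity, F = S · (1+r_JPY)^T / (1+r_EUR)^T
= 120.82 × 1.030657 / 1.068785 = 120.82 × 0.964326
F = 116.51 JPY per EUR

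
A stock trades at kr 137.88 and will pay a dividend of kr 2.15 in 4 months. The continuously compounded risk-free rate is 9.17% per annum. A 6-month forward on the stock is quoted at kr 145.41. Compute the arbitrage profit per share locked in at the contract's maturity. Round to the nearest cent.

PV(dividends) I = 2.15·e^(−0.0917·4/12) = 2.0853
Fair forward F* = (S − I)·e^(rT) = (137.88 − 2.0853)·e^0.045850 = 135.7947 × 1.046917 = 142.1658
Market kr 145.41 > fair 142.1658: forward overpriced → cash-and-carry (borrow at r, buy the stock and collect the dividends, short the forward).
Profit at T = |F_mkt − F*| = |145.41 − 142.1658| = kr 3.24 per share

kr 3.24 per share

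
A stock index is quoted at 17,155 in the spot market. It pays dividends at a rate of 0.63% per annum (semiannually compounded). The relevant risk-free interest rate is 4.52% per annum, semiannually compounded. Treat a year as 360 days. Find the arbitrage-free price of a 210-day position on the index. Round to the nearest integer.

F = S · (1+r/2)^(2T) / (1+q/2)^(2T)
= 17155 × 1.026416 / 1.003676 = 17155 × 1.022657
F = 17,544

17,544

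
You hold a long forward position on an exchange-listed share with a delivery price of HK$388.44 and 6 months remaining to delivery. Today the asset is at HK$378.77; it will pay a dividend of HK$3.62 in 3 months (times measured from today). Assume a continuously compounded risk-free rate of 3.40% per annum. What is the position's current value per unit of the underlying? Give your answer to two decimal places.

PV(remaining dividends) I = 3.62·e^(−0.0340·3/12) = 3.5894
Current forward F = (S − I)·e^(rT) = (378.77 − 3.5894)·e^(0.0340·6/12) = 375.1806 × 1.017145 = 381.6131
Value (long) = (F − K)·e^(−rT) = (381.6131 − 388.44) × 0.983144 = -6.7118
Value = -HK$6.71

-HK$6.71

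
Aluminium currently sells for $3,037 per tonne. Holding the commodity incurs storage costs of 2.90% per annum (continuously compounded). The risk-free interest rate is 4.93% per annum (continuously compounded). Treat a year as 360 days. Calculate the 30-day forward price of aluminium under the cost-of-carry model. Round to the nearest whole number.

$3,057 per tonne

Net carry = r + u − y = 0.0493 + 0.0290 − 0.0000 = 0.0783
F = S·e^((r+u−y)T) = 3037 · e^(0.0783 × 30/360) = 3037 · e^0.006525
= 3037 × 1.006546 = $3,057 per tonne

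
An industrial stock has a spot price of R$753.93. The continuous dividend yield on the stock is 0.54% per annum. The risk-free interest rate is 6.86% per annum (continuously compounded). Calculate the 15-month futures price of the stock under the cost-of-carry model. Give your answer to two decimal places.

R$815.91

F = S·e^((r − q)T) = 753.93 · e^((0.0686 − 0.0054) × 15/12)
= 753.93 · e^0.079000 = 753.93 × 1.082204
F = R$815.91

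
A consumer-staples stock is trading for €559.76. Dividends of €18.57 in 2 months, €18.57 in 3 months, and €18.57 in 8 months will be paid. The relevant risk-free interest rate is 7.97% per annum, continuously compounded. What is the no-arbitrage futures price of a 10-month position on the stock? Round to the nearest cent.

PV(dividends) I = 18.57·e^(−0.0797·2/12) + 18.57·e^(−0.0797·3/12) + 18.57·e^(−0.0797·8/12)
I = 18.3250 + 18.2037 + 17.6091 = 54.1378
F = (S − I)·e^(rT) = (559.76 − 54.1378) · e^(0.0797·10/12)
= 505.6222 · e^0.066417 = 505.6222 × 1.068672 = €540.34

€540.34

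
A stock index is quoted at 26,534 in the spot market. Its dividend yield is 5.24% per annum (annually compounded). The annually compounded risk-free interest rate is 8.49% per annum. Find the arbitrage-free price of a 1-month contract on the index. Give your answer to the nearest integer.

F = S · (1+r)^T / (1+q)^T
= 26534 × 1.006814 / 1.004265 = 26534 × 1.002538
F = 26,601

26,601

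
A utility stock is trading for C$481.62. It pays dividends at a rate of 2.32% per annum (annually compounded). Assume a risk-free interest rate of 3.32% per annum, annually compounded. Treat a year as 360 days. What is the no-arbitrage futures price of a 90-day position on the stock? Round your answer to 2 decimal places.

C$482.79

F = S · (1+r)^T / (1+q)^T
= 481.62 × 1.008199 / 1.005750 = 481.62 × 1.002435
F = C$482.79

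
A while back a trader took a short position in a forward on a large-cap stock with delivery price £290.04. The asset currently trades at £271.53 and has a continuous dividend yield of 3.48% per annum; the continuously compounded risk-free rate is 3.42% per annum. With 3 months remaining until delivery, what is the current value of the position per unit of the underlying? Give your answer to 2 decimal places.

£18.39

Current fair forward for the remaining 3 months: F = S·e^((r − q)·T), (r − q) = 0.0342 − 0.0348 = -0.0006
F = 271.53 · e^(-0.0006 × 3/12) = 271.53 × 0.999850 = 271.4893
Value of long forward = (F − K)·e^(−rT) = (271.4893 − 290.04) · e^(−0.0342·3/12)
= -18.5507 × 0.991486 = -18.39
Short position value = −(long value) = £18.39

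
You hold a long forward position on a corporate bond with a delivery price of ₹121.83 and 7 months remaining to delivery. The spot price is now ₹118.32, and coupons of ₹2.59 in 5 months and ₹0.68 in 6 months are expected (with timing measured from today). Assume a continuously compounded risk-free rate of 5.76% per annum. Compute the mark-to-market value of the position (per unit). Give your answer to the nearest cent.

-₹2.67

PV(remaining coupons) I = 2.59·e^(−0.0576·5/12) + 0.68·e^(−0.0576·6/12) = 3.1893
Current forward F = (S − I)·e^(rT) = (118.32 − 3.1893)·e^(0.0576·7/12) = 115.1307 × 1.034171 = 119.0648
Value (long) = (F − K)·e^(−rT) = (119.0648 − 121.83) × 0.966958 = -2.6738
Value = -₹2.67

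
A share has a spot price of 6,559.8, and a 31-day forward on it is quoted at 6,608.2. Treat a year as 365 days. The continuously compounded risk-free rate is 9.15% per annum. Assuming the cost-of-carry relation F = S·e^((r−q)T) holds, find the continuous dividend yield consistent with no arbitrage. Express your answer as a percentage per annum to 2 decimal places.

0.49%

From F = S·e^((r−q)T): (r − q) = ln(F/S)/T
ln(6608.2/6559.8) = ln(1.007378) = 0.007351
(r − q) = 0.007351 / (31/365) = 0.086552
q = r − ln(F/S)/T = 0.0915 − 0.086552 = 0.004948
q = 0.49%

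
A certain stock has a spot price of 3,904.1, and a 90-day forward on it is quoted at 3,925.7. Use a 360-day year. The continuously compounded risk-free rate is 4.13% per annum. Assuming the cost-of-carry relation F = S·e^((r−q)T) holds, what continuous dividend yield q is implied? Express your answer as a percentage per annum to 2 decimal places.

From F = S·e^((r−q)T): (r − q) = ln(F/S)/T
ln(3925.7/3904.1) = ln(1.005533) = 0.005518
(r − q) = 0.005518 / (90/360) = 0.022072
q = r − ln(F/S)/T = 0.0413 − 0.022072 = 0.019228
q = 1.92%

1.92%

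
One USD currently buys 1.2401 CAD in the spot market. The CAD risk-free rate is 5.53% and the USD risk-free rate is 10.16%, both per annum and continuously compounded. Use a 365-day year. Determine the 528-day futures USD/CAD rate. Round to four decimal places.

1.1598

F = S·e^((r_CAD − r_USD)T) = 1.2401 · e^((0.0553 − 0.1016) × 528/365)
= 1.2401 · e^-0.066976 = 1.2401 × 0.935218
F = 1.1598 CAD per USD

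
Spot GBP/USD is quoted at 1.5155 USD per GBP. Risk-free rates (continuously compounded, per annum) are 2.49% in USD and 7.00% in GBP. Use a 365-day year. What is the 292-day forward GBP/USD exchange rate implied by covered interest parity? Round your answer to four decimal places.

F = S·e^((r_USD − r_GBP)T) = 1.5155 · e^((0.0249 − 0.0700) × 292/365)
= 1.5155 · e^-0.036080 = 1.5155 × 0.964563
F = 1.4618 USD per GBP

1.4618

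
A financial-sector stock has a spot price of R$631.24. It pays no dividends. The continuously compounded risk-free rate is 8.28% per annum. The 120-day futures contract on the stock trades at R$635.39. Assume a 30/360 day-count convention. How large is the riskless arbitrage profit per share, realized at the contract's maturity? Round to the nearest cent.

R$13.51 per share

Fair futures: F* = S·e^(carry·T), with carry = r = 0.0828
F* = 631.24 · e^(0.0828 × 120/360) = 631.24 · e^0.027600 = 631.24 × 1.027984 = R$648.9046
Market R$635.39 < fair R$648.9046: forward underpriced → reverse cash-and-carry (short spot, go long the forward).
At maturity, profit = |F_mkt − F*| = |635.39 − 648.9046| = R$13.51 per share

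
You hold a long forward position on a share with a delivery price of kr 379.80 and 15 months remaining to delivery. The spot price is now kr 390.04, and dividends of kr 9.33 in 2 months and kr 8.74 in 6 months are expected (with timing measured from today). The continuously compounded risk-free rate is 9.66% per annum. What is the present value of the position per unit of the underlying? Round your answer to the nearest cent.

PV(remaining dividends) I = 9.33·e^(−0.0966·2/12) + 8.74·e^(−0.0966·6/12) = 17.5089
Current forward F = (S − I)·e^(rT) = (390.04 − 17.5089)·e^(0.0966·15/12) = 372.5311 × 1.128343 = 420.3429
Value (long) = (F − K)·e^(−rT) = (420.3429 − 379.80) × 0.886255 = 35.9313
Value = kr 35.93

kr 35.93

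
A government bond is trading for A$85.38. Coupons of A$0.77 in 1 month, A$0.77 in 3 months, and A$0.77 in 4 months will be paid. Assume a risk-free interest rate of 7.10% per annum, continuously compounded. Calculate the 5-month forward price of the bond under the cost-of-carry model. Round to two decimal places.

PV(coupons) I = 0.77·e^(−0.0710·1/12) + 0.77·e^(−0.0710·3/12) + 0.77·e^(−0.0710·4/12)
I = 0.7655 + 0.7565 + 0.7520 = 2.2740
F = (S − I)·e^(rT) = (85.38 − 2.2740) · e^(0.0710·5/12)
= 83.1060 · e^0.029583 = 83.1060 × 1.030025 = A$85.60

A$85.60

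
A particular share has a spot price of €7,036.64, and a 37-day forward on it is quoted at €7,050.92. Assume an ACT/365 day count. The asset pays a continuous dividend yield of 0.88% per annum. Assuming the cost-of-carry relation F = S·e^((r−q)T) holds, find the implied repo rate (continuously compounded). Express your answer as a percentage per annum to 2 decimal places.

From F = S·e^((r−q)T): (r − q) = ln(F/S)/T
ln(7050.92/7036.64) = ln(1.002029) = 0.002027
(r − q) = 0.002027 / (37/365) = 0.019996
r = ln(F/S)/T + q = 0.019996 + 0.0088 = 0.028796
r = 2.88%

2.88%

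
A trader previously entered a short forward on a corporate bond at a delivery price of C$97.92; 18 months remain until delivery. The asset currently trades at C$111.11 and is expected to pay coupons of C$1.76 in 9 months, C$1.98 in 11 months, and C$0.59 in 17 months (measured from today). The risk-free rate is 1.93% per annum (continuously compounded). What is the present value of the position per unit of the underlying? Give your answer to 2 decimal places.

PV(remaining coupons) I = 1.76·e^(−0.0193·9/12) + 1.98·e^(−0.0193·11/12) + 0.59·e^(−0.0193·17/12) = 4.2541
Current forward F = (S − I)·e^(rT) = (111.11 − 4.2541)·e^(0.0193·18/12) = 106.8559 × 1.029373 = 109.9946
Value (long) = (F − K)·e^(−rT) = (109.9946 − 97.92) × 0.971465 = 11.7301
Short position value = −(long value) = -C$11.73

-C$11.73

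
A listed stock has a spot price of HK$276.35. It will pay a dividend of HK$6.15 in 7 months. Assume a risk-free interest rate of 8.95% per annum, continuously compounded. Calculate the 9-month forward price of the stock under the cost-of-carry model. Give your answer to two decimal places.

HK$289.29

PV(dividends) I = 6.15·e^(−0.0895·7/12)
I = 5.8372
F = (S − I)·e^(rT) = (276.35 − 5.8372) · e^(0.0895·9/12)
= 270.5128 · e^0.067125 = 270.5128 × 1.069429 = HK$289.29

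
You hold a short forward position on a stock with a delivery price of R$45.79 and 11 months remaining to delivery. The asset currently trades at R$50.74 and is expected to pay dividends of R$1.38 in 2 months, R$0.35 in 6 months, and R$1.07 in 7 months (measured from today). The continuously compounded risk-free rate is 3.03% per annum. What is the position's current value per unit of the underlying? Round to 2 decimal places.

-R$3.44

PV(remaining dividends) I = 1.38·e^(−0.0303·2/12) + 0.35·e^(−0.0303·6/12) + 1.07·e^(−0.0303·7/12) = 2.7690
Current forward F = (S − I)·e^(rT) = (50.74 − 2.7690)·e^(0.0303·11/12) = 47.9710 × 1.028164 = 49.3221
Value (long) = (F − K)·e^(−rT) = (49.3221 − 45.79) × 0.972607 = 3.4353
Short position value = −(long value) = -R$3.44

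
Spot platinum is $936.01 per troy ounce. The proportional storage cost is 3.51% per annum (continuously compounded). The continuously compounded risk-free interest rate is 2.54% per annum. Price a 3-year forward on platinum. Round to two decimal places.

$1,122.29 per troy ounce

Net carry = r + u − y = 0.0254 + 0.0351 − 0.0000 = 0.0605
F = S·e^((r+u−y)T) = 936.01 · e^(0.0605 × 3) = 936.01 · e^0.181500
= 936.01 × 1.199015 = $1,122.29 per troy ounce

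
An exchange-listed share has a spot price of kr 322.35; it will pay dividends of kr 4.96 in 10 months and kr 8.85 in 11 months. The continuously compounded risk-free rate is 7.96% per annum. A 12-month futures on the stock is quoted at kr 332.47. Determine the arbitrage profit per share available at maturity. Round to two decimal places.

PV(dividends) I = 4.96·e^(−0.0796·10/12) + 8.85·e^(−0.0796·11/12) = 12.8689
Fair futures F* = (S − I)·e^(rT) = (322.35 − 12.8689)·e^0.079600 = 309.4811 × 1.082854 = 335.1228
Market kr 332.47 < fair 335.1228: forward underpriced → reverse cash-and-carry (short the stock, invest proceeds at r, pay the dividends, go long the forward).
Profit at T = |F_mkt − F*| = |332.47 − 335.1228| = kr 2.65 per share

kr 2.65 per share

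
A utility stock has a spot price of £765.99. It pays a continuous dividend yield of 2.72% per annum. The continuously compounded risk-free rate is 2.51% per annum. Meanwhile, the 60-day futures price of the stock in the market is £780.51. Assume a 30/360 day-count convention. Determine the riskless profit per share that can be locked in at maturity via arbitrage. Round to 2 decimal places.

Fair futures: F* = S·e^(carry·T), with carry = (r − q) = 0.0251 − 0.0272 = -0.0021
F* = 765.99 · e^(-0.0021 × 60/360) = 765.99 · e^-0.000350 = 765.99 × 0.999650 = £765.7219
Market £780.51 > fair £765.7219: forward overpriced → cash-and-carry (buy spot, short the forward).
At maturity, profit = |F_mkt − F*| = |780.51 − 765.7219| = £14.79 per share

£14.79 per share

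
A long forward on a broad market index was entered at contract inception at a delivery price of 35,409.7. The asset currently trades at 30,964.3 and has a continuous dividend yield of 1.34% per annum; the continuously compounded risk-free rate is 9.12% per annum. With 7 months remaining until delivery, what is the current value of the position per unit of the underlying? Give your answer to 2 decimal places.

Current fair forward for the remaining 7 months: F = S·e^((r − q)·T), (r − q) = 0.0912 − 0.0134 = 0.0778
F = 30964.3 · e^(0.0778 × 7/12) = 30964.3 × 1.04642891 = 32401.9387
Value of long forward = (F − K)·e^(−rT) = (32401.9387 − 35409.7) · e^(−0.0912·7/12)
= -3007.7613 × 0.94819036 = -2851.93

-2851.93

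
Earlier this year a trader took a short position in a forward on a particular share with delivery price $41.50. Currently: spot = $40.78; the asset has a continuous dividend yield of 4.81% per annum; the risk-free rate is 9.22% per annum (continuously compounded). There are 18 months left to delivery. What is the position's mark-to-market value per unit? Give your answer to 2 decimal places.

Current fair forward for the remaining 18 months: F = S·e^((r − q)·T), (r − q) = 0.0922 − 0.0481 = 0.0441
F = 40.78 · e^(0.0441 × 18/12) = 40.78 × 1.068387 = 43.5688
Value of long forward = (F − K)·e^(−rT) = (43.5688 − 41.50) · e^(−0.0922·18/12)
= 2.0688 × 0.870837 = 1.80
Short position value = −(long value) = -$1.80

-$1.80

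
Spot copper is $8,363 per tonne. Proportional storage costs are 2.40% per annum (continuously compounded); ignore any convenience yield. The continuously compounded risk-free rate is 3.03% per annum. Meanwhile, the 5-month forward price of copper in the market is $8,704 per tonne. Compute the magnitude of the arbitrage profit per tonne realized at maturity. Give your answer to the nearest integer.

Fair forward: F* = S·e^(carry·T), with carry = (r + u) = 0.0303 + 0.0240 = 0.0543
F* = 8363 · e^(0.0543 × 5/12) = 8363 · e^0.022625 = 8363 × 1.022883 = $8554.3705
Market $8704 > fair $8554.3705: forward overpriced → cash-and-carry (buy spot, short the forward).
At maturity, profit = |F_mkt − F*| = |8704 − 8554.3705| = $150 per tonne

$150 per tonne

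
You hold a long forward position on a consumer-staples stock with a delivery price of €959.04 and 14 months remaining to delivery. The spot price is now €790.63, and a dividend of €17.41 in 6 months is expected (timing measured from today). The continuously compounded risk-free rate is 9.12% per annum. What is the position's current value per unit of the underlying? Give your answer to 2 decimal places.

PV(remaining dividends) I = 17.41·e^(−0.0912·6/12) = 16.6339
Current forward F = (S − I)·e^(rT) = (790.63 − 16.6339)·e^(0.0912·14/12) = 773.9961 × 1.112267 = 860.8903
Value (long) = (F − K)·e^(−rT) = (860.8903 − 959.04) × 0.899065 = -88.2430
Value = -€88.24

-€88.24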